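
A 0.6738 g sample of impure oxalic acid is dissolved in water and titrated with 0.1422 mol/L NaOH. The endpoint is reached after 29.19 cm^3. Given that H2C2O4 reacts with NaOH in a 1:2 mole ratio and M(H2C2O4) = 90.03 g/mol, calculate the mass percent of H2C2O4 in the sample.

27.7%

n(NaOH) = 0.1422 x 0.02919 = 0.004151 mol.
n(H2C2O4) = 0.004151 / 2 = 0.002075 mol.
mass of H2C2O4 = 0.002075 x 90.03 = 0.1868 g.
% purity = 0.1868 / 0.6738 x 100 = 27.7%.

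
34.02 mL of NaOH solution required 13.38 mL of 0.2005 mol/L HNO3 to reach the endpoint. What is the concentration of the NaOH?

0.0789 M

n(HNO3) delivered = 0.2005 x 0.01338 = 0.002683 mol.
For a 1:1 reaction, n(NaOH) = 0.002683 mol.
[NaOH] = 0.002683 mol / 0.03402 L = 0.0789 M.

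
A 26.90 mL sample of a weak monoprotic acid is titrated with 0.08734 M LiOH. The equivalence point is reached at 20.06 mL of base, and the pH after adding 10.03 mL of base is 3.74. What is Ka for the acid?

1.8 x 10^-4

10.03 mL is half of the equivalence volume, so this is the half-equivalence point where [HA] = [A^-].
At half-equivalence pH = pKa, so pKa = 3.74.
Ka = 10^(-3.74) = 1.8 x 10^-4.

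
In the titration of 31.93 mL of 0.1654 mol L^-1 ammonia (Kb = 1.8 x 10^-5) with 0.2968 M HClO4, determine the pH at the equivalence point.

n(NH3) = 0.1654 x 0.03193 = 0.005281 mol; V(HClO4) at equivalence = 0.005281/0.2968 = 0.01779 L.
At equivalence the base is fully converted to NH4+; total volume = 0.04972 L, so [NH4+] = 0.005281/0.04972 = 0.1062 M.
Ka(NH4+) = Kw/Kb = 1.0e-14 / 1.8 x 10^-5 = 5.56e-10.
[H^+] = sqrt(Ka x [NH4+]) = sqrt(5.56e-10 x 0.1062) = 7.68e-6 M.
pH = -log(7.68e-6) = 5.11.

5.11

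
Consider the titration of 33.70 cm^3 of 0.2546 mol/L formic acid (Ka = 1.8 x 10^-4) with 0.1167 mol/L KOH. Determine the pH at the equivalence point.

n(HCOOH) = 0.2546 x 0.03370 = 0.008580 mol; V(KOH) at equivalence = 0.008580/0.1167 = 0.07352 L.
At equivalence all the acid is converted to HCOO-; total volume = 0.03370 + 0.07352 = 0.1072 L, so [HCOO-] = 0.008580/0.1072 = 0.08002 M.
Kb = Kw/Ka = 1.0e-14 / 1.8 x 10^-4 = 5.56e-11.
[OH^-] = sqrt(Kb x [HCOO-]) = sqrt(5.56e-11 x 0.08002) = 2.11e-6 M.
pOH = 5.68, so pH = 14.00 - 5.68 = 8.32.

8.32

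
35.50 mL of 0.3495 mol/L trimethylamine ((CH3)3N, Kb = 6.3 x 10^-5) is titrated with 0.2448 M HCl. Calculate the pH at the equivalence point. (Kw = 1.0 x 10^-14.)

n((CH3)3N) = 0.3495 x 0.03550 = 0.01241 mol; V(HCl) at equivalence = 0.01241/0.2448 = 0.05068 L.
At equivalence the base is fully converted to (CH3)3NH+; total volume = 0.08618 L, so [(CH3)3NH+] = 0.01241/0.08618 = 0.1440 M.
Ka((CH3)3NH+) = Kw/Kb = 1.0e-14 / 6.3 x 10^-5 = 1.59e-10.
[H^+] = sqrt(Ka x [(CH3)3NH+]) = sqrt(1.59e-10 x 0.1440) = 4.78e-6 M.
pH = -log(4.78e-6) = 5.32.

5.32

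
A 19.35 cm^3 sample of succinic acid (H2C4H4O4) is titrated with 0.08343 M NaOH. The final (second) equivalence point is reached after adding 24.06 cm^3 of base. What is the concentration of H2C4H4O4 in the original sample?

0.0519 M

n(NaOH) = 0.08343 x 0.02406 = 0.002007 mol.
At the final (second) equivalence point, 2 mol OH^- react per mol H2C4H4O4, so n(H2C4H4O4) = 0.002007 / 2 = 0.001004 mol.
[H2C4H4O4] = 0.001004 / 0.01935 L = 0.0519 M.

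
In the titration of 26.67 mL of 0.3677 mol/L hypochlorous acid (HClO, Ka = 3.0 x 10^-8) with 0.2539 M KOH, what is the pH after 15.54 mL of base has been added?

Initial n(HClO) = 0.3677 x 0.02667 = 0.009807 mol.
n(KOH) added = 0.2539 x 0.01554 = 0.003946 mol, converting that many moles of HClO to ClO-.
Remaining n(HClO) = 0.005861 mol; n(ClO-) = 0.003946 mol.
By Henderson-Hasselbalch, pH = pKa + log([A^-]/[HA]) = 7.52 + log(0.003946/0.005861) = 7.52 + (-0.17) = 7.35.

7.35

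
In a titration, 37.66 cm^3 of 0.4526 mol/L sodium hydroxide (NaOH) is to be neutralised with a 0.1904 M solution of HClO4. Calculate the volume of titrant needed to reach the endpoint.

n(NaOH) = 0.4526 mol/L x 0.03766 L = 0.01704 mol.
At equivalence n(HClO4) = n(NaOH) = 0.01704 mol.
V(HClO4) = 0.01704 / 0.1904 = 0.08952 L = 89.5 mL.

89.5 mL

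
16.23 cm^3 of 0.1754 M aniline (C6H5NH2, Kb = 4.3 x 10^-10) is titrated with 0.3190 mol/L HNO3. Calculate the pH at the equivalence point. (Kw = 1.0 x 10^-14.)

n(C6H5NH2) = 0.1754 x 0.01623 = 0.002847 mol; V(HNO3) at equivalence = 0.002847/0.3190 = 0.008924 L.
At equivalence the base is fully converted to C6H5NH3+; total volume = 0.02515 L, so [C6H5NH3+] = 0.002847/0.02515 = 0.1132 M.
Ka(C6H5NH3+) = Kw/Kb = 1.0e-14 / 4.3 x 10^-10 = 2.33e-5.
[H^+] = sqrt(Ka x [C6H5NH3+]) = sqrt(2.33e-5 x 0.1132) = 0.00162 M.
pH = -log(0.00162) = 2.79.

2.79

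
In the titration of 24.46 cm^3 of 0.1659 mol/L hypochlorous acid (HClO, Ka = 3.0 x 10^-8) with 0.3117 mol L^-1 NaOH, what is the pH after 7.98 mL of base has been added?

7.72

Initial n(HClO) = 0.1659 x 0.02446 = 0.004058 mol.
n(NaOH) added = 0.3117 x 0.007980 = 0.002487 mol, converting that many moles of HClO to ClO-.
Remaining n(HClO) = 0.001571 mol; n(ClO-) = 0.002487 mol.
By Henderson-Hasselbalch, pH = pKa + log([A^-]/[HA]) = 7.52 + log(0.002487/0.001571) = 7.52 + (+0.20) = 7.72.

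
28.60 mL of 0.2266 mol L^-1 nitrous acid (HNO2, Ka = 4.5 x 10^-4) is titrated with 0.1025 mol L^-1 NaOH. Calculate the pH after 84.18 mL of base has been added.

12.28

n(acid) = 0.2266 x 0.02860 = 0.006481 mol; n(NaOH) added = 0.1025 x 0.08418 = 0.008628 mol.
Base is in excess by 0.008628 - 0.006481 = 0.002148 mol in a total volume of 0.1128 L.
[OH^-] = 0.002148/0.1128 = 0.01904 M, so pOH = 1.72 and pH = 14.00 - 1.72 = 12.28.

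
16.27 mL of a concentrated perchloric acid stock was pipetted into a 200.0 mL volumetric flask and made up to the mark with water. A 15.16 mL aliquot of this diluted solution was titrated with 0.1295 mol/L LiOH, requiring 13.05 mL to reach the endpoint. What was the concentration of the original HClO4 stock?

n(LiOH) = 0.1295 x 0.01305 = 0.001690 mol.
n(HClO4) in the aliquot = 0.001690 mol.
[diluted HClO4] = 0.001690 / 0.01516 = 0.1115 M.
Dilution factor = 200.0/16.27 = 12.29, so [stock] = 0.1115 x 12.29 = 1.37 M.

1.37 M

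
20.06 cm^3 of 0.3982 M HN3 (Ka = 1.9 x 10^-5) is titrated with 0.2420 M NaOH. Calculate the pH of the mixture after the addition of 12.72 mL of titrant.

Initial n(HN3) = 0.3982 x 0.02006 = 0.007988 mol.
n(NaOH) added = 0.2420 x 0.01272 = 0.003078 mol, converting that many moles of HN3 to N3-.
Remaining n(HN3) = 0.004910 mol; n(N3-) = 0.003078 mol.
By Henderson-Hasselbalch, pH = pKa + log([A^-]/[HA]) = 4.72 + log(0.003078/0.004910) = 4.72 + (-0.20) = 4.52.

4.52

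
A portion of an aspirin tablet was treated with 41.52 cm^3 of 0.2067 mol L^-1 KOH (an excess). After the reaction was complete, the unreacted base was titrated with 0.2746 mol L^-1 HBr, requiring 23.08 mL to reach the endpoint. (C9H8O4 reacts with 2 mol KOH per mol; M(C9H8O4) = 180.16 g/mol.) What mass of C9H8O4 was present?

Total n(KOH) added = 0.2067 x 0.04152 = 0.008582 mol.
n(HBr) used = 0.2746 x 0.02308 = 0.006338 mol, which equals the excess n(KOH).
So n(KOH) consumed by the sample = 0.008582 - 0.006338 = 0.002244 mol.
n(C9H8O4) = 0.002244 / 2 = 0.001122 mol.
mass = 0.001122 mol x 180.16 g/mol = 0.202 g.

0.202 g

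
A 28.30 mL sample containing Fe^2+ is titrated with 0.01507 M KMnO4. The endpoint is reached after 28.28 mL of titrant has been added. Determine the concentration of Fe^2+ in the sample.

0.0753 M

n(KMnO4) = 0.01507 x 0.02828 = 0.0004262 mol.
From the balanced equation, 1 mol KMnO4 reacts with 5 mol Fe^2+, so n(Fe^2+) = 0.0004262 x 5/1 = 0.002131 mol.
[Fe^2+] = 0.002131 / 0.02830 L = 0.0753 M.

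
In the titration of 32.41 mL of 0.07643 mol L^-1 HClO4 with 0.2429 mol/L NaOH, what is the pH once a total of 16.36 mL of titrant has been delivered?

n(acid) = 0.07643 x 0.03241 = 0.002477 mol; n(NaOH) added = 0.2429 x 0.01636 = 0.003974 mol.
Base is in excess by 0.003974 - 0.002477 = 0.001497 mol in a total volume of 0.04877 L.
[OH^-] = 0.001497/0.04877 = 0.03069 M, so pOH = 1.51 and pH = 14.00 - 1.51 = 12.49.

12.49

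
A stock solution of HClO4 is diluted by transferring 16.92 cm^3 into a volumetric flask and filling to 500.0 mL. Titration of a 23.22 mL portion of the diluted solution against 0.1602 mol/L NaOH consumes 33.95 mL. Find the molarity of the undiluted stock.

n(NaOH) = 0.1602 x 0.03395 = 0.005439 mol.
n(HClO4) in the aliquot = 0.005439 mol.
[diluted HClO4] = 0.005439 / 0.02322 = 0.2342 M.
Dilution factor = 500.0/16.92 = 29.55, so [stock] = 0.2342 x 29.55 = 6.92 M.

6.92 M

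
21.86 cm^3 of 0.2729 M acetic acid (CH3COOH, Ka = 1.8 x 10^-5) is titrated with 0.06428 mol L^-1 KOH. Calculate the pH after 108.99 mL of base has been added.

11.90

n(acid) = 0.2729 x 0.02186 = 0.005966 mol; n(KOH) added = 0.06428 x 0.1090 = 0.007006 mol.
Base is in excess by 0.007006 - 0.005966 = 0.001040 mol in a total volume of 0.1308 L.
[OH^-] = 0.001040/0.1308 = 0.007950 M, so pOH = 2.10 and pH = 14.00 - 2.10 = 11.90.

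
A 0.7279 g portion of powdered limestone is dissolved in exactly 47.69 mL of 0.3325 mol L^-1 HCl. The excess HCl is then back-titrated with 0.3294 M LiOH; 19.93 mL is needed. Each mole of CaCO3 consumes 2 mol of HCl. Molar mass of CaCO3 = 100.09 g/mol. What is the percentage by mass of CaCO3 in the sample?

Total n(HCl) added = 0.3325 x 0.04769 = 0.01586 mol.
n(LiOH) used = 0.3294 x 0.01993 = 0.006565 mol, which equals the excess n(HCl).
So n(HCl) consumed by the sample = 0.01586 - 0.006565 = 0.009292 mol.
n(CaCO3) = 0.009292 / 2 = 0.004646 mol.
mass CaCO3 = 0.004646 x 100.09 = 0.4650 g, so %CaCO3 = 0.4650/0.7279 x 100 = 63.9%.

63.9%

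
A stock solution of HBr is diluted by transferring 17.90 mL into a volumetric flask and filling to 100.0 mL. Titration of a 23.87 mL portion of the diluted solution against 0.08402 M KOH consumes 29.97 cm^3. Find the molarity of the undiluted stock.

n(KOH) = 0.08402 x 0.02997 = 0.002518 mol.
n(HBr) in the aliquot = 0.002518 mol.
[diluted HBr] = 0.002518 / 0.02387 = 0.1055 M.
Dilution factor = 100.0/17.90 = 5.587, so [stock] = 0.1055 x 5.587 = 0.589 M.

0.589 M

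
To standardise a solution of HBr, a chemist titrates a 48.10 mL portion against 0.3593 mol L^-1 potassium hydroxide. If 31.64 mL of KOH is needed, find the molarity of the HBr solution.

n(KOH) delivered = 0.3593 x 0.03164 = 0.01137 mol.
For a 1:1 reaction, n(HBr) = 0.01137 mol.
[HBr] = 0.01137 mol / 0.04810 L = 0.236 M.

0.236 M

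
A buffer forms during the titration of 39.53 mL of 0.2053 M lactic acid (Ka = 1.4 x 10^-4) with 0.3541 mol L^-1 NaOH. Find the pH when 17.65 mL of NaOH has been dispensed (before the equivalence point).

Initial n(HC3H5O3) = 0.2053 x 0.03953 = 0.008116 mol.
n(NaOH) added = 0.3541 x 0.01765 = 0.006250 mol, converting that many moles of HC3H5O3 to C3H5O3-.
Remaining n(HC3H5O3) = 0.001866 mol; n(C3H5O3-) = 0.006250 mol.
By Henderson-Hasselbalch, pH = pKa + log([A^-]/[HA]) = 3.85 + log(0.006250/0.001866) = 3.85 + (+0.53) = 4.38.

4.38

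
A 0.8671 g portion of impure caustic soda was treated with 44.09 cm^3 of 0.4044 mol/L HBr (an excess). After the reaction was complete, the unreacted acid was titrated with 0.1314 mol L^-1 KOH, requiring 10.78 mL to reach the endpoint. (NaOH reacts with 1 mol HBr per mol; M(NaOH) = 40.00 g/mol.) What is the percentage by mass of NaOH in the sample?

75.7%

Total n(HBr) added = 0.4044 x 0.04409 = 0.01783 mol.
n(KOH) used = 0.1314 x 0.01078 = 0.001416 mol, which equals the excess n(HBr).
So n(HBr) consumed by the sample = 0.01783 - 0.001416 = 0.01641 mol.
n(NaOH) = 0.01641 / 1 = 0.01641 mol.
mass NaOH = 0.01641 x 40.00 = 0.6565 g, so %NaOH = 0.6565/0.8671 x 100 = 75.7%.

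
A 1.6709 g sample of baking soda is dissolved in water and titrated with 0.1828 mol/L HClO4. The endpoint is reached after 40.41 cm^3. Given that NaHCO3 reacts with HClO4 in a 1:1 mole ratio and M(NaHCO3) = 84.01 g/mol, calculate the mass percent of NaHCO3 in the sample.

n(HClO4) = 0.1828 x 0.04041 = 0.007387 mol.
n(NaHCO3) = 0.007387 / 1 = 0.007387 mol.
mass of NaHCO3 = 0.007387 x 84.01 = 0.6206 g.
% purity = 0.6206 / 1.6709 x 100 = 37.1%.

37.1%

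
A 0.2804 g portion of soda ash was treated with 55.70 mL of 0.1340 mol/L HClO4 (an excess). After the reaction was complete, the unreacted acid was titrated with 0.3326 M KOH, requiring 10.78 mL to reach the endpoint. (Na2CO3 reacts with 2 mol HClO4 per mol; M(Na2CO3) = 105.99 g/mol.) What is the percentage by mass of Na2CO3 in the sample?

Total n(HClO4) added = 0.1340 x 0.05570 = 0.007464 mol.
n(KOH) used = 0.3326 x 0.01078 = 0.003585 mol, which equals the excess n(HClO4).
So n(HClO4) consumed by the sample = 0.007464 - 0.003585 = 0.003878 mol.
n(Na2CO3) = 0.003878 / 2 = 0.001939 mol.
mass Na2CO3 = 0.001939 x 105.99 = 0.2055 g, so %Na2CO3 = 0.2055/0.2804 x 100 = 73.3%.

73.3%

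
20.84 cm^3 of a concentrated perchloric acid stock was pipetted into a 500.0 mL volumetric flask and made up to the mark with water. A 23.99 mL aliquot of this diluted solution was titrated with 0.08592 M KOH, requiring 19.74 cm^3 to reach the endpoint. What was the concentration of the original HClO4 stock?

n(KOH) = 0.08592 x 0.01974 = 0.001696 mol.
n(HClO4) in the aliquot = 0.001696 mol.
[diluted HClO4] = 0.001696 / 0.02399 = 0.07070 M.
Dilution factor = 500.0/20.84 = 23.99, so [stock] = 0.07070 x 23.99 = 1.70 M.

1.70 M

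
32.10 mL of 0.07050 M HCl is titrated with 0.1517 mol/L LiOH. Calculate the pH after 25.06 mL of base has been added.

n(acid) = 0.07050 x 0.03210 = 0.002263 mol; n(LiOH) added = 0.1517 x 0.02506 = 0.003802 mol.
Base is in excess by 0.003802 - 0.002263 = 0.001539 mol in a total volume of 0.05716 L.
[OH^-] = 0.001539/0.05716 = 0.02692 M, so pOH = 1.57 and pH = 14.00 - 1.57 = 12.43.

12.43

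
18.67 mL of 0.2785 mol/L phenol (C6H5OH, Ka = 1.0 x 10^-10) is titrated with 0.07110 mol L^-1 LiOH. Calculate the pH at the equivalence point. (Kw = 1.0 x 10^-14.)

11.38

n(C6H5OH) = 0.2785 x 0.01867 = 0.005200 mol; V(LiOH) at equivalence = 0.005200/0.07110 = 0.07313 L.
At equivalence all the acid is converted to C6H5O-; total volume = 0.01867 + 0.07313 = 0.09180 L, so [C6H5O-] = 0.005200/0.09180 = 0.05664 M.
Kb = Kw/Ka = 1.0e-14 / 1.0 x 10^-10 = 0.000100.
[OH^-] = sqrt(Kb x [C6H5O-]) = sqrt(0.000100 x 0.05664) = 0.00238 M.
pOH = 2.62, so pH = 14.00 - 2.62 = 11.38.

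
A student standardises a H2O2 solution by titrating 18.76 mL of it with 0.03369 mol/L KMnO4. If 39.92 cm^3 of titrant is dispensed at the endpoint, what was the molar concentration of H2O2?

0.179 M

n(KMnO4) = 0.03369 x 0.03992 = 0.001345 mol.
From the balanced equation, 2 mol KMnO4 reacts with 5 mol H2O2, so n(H2O2) = 0.001345 x 5/2 = 0.003362 mol.
[H2O2] = 0.003362 / 0.01876 L = 0.179 M.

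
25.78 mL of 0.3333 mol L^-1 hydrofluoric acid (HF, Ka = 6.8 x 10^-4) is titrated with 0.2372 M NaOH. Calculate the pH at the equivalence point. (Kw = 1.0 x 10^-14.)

n(HF) = 0.3333 x 0.02578 = 0.008592 mol; V(NaOH) at equivalence = 0.008592/0.2372 = 0.03622 L.
At equivalence all the acid is converted to F-; total volume = 0.02578 + 0.03622 = 0.06200 L, so [F-] = 0.008592/0.06200 = 0.1386 M.
Kb = Kw/Ka = 1.0e-14 / 6.8 x 10^-4 = 1.47e-11.
[OH^-] = sqrt(Kb x [F-]) = sqrt(1.47e-11 x 0.1386) = 1.43e-6 M.
pOH = 5.85, so pH = 14.00 - 5.85 = 8.15.

8.15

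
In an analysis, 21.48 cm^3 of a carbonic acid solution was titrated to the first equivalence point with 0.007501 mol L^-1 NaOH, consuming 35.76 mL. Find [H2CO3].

0.0125 M

n(NaOH) = 0.007501 x 0.03576 = 0.0002682 mol.
At the first equivalence point, 1 mol OH^- react per mol H2CO3, so n(H2CO3) = 0.0002682 / 1 = 0.0002682 mol.
[H2CO3] = 0.0002682 / 0.02148 L = 0.0125 M.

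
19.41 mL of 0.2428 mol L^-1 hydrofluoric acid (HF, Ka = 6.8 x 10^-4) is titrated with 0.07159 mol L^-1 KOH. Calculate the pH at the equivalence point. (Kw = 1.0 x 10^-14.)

n(HF) = 0.2428 x 0.01941 = 0.004713 mol; V(KOH) at equivalence = 0.004713/0.07159 = 0.06583 L.
At equivalence all the acid is converted to F-; total volume = 0.01941 + 0.06583 = 0.08524 L, so [F-] = 0.004713/0.08524 = 0.05529 M.
Kb = Kw/Ka = 1.0e-14 / 6.8 x 10^-4 = 1.47e-11.
[OH^-] = sqrt(Kb x [F-]) = sqrt(1.47e-11 x 0.05529) = 9.02e-7 M.
pOH = 6.04, so pH = 14.00 - 6.04 = 7.96.

7.96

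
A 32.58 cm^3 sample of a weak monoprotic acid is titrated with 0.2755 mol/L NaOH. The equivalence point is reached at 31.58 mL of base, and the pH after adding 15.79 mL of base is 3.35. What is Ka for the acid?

4.5 x 10^-4

15.79 mL is half of the equivalence volume, so this is the half-equivalence point where [HA] = [A^-].
At half-equivalence pH = pKa, so pKa = 3.35.
Ka = 10^(-3.35) = 4.5 x 10^-4.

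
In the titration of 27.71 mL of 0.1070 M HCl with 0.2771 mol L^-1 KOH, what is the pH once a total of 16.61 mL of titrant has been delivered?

n(acid) = 0.1070 x 0.02771 = 0.002965 mol; n(KOH) added = 0.2771 x 0.01661 = 0.004603 mol.
Base is in excess by 0.004603 - 0.002965 = 0.001638 mol in a total volume of 0.04432 L.
[OH^-] = 0.001638/0.04432 = 0.03695 M, so pOH = 1.43 and pH = 14.00 - 1.43 = 12.57.

12.57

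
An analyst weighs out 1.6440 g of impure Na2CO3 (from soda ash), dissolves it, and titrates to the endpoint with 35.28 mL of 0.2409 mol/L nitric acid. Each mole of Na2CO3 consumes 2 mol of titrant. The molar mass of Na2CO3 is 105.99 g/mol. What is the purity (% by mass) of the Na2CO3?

n(HNO3) = 0.2409 x 0.03528 = 0.008499 mol.
n(Na2CO3) = 0.008499 / 2 = 0.004249 mol.
mass of Na2CO3 = 0.004249 x 105.99 = 0.4504 g.
% purity = 0.4504 / 1.6440 x 100 = 27.4%.

27.4%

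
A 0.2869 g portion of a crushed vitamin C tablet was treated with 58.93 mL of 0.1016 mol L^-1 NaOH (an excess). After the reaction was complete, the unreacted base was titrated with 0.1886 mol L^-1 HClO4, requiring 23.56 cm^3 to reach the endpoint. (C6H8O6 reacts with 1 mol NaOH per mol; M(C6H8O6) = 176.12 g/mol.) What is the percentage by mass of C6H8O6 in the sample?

94.8%

Total n(NaOH) added = 0.1016 x 0.05893 = 0.005987 mol.
n(HClO4) used = 0.1886 x 0.02356 = 0.004443 mol, which equals the excess n(NaOH).
So n(NaOH) consumed by the sample = 0.005987 - 0.004443 = 0.001544 mol.
n(C6H8O6) = 0.001544 / 1 = 0.001544 mol.
mass C6H8O6 = 0.001544 x 176.12 = 0.2719 g, so %C6H8O6 = 0.2719/0.2869 x 100 = 94.8%.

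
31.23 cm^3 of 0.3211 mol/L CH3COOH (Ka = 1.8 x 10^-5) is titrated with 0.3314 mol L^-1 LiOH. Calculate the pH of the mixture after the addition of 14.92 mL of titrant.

4.73

Initial n(CH3COOH) = 0.3211 x 0.03123 = 0.01003 mol.
n(LiOH) added = 0.3314 x 0.01492 = 0.004944 mol, converting that many moles of CH3COOH to CH3COO-.
Remaining n(CH3COOH) = 0.005083 mol; n(CH3COO-) = 0.004944 mol.
By Henderson-Hasselbalch, pH = pKa + log([A^-]/[HA]) = 4.74 + log(0.004944/0.005083) = 4.74 + (-0.01) = 4.73.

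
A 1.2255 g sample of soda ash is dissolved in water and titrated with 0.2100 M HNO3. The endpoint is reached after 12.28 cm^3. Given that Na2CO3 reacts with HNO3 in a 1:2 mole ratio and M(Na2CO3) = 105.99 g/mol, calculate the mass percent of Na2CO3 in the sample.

n(HNO3) = 0.2100 x 0.01228 = 0.002579 mol.
n(Na2CO3) = 0.002579 / 2 = 0.001289 mol.
mass of Na2CO3 = 0.001289 x 105.99 = 0.1367 g.
% purity = 0.1367 / 1.2255 x 100 = 11.2%.

11.2%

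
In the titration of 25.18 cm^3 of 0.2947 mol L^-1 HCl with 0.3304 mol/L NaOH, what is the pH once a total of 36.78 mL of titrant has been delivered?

12.88

n(acid) = 0.2947 x 0.02518 = 0.007421 mol; n(NaOH) added = 0.3304 x 0.03678 = 0.01215 mol.
Base is in excess by 0.01215 - 0.007421 = 0.004732 mol in a total volume of 0.06196 L.
[OH^-] = 0.004732/0.06196 = 0.07636 M, so pOH = 1.12 and pH = 14.00 - 1.12 = 12.88.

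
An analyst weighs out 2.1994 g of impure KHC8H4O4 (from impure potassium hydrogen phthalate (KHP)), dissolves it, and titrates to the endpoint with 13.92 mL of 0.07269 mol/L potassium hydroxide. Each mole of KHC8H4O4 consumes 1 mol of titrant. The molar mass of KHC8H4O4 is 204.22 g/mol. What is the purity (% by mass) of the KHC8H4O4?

9.40%

n(KOH) = 0.07269 x 0.01392 = 0.001012 mol.
n(KHC8H4O4) = 0.001012 / 1 = 0.001012 mol.
mass of KHC8H4O4 = 0.001012 x 204.22 = 0.2066 g.
% purity = 0.2066 / 2.1994 x 100 = 9.40%.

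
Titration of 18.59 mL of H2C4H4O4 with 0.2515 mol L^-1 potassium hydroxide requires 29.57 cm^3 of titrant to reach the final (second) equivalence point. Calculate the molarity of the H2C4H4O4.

0.200 M

n(KOH) = 0.2515 x 0.02957 = 0.007437 mol.
At the final (second) equivalence point, 2 mol OH^- react per mol H2C4H4O4, so n(H2C4H4O4) = 0.007437 / 2 = 0.003718 mol.
[H2C4H4O4] = 0.003718 / 0.01859 L = 0.200 M.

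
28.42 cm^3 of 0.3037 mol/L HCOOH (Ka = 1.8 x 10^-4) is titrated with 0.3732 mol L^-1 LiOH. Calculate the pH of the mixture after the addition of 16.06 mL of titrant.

Initial n(HCOOH) = 0.3037 x 0.02842 = 0.008631 mol.
n(LiOH) added = 0.3732 x 0.01606 = 0.005994 mol, converting that many moles of HCOOH to HCOO-.
Remaining n(HCOOH) = 0.002638 mol; n(HCOO-) = 0.005994 mol.
By Henderson-Hasselbalch, pH = pKa + log([A^-]/[HA]) = 3.74 + log(0.005994/0.002638) = 3.74 + (+0.36) = 4.10.

4.10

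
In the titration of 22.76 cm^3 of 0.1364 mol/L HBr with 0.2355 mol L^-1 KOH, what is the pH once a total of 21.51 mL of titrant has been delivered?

n(acid) = 0.1364 x 0.02276 = 0.003104 mol; n(KOH) added = 0.2355 x 0.02151 = 0.005066 mol.
Base is in excess by 0.005066 - 0.003104 = 0.001961 mol in a total volume of 0.04427 L.
[OH^-] = 0.001961/0.04427 = 0.04430 M, so pOH = 1.35 and pH = 14.00 - 1.35 = 12.65.

12.65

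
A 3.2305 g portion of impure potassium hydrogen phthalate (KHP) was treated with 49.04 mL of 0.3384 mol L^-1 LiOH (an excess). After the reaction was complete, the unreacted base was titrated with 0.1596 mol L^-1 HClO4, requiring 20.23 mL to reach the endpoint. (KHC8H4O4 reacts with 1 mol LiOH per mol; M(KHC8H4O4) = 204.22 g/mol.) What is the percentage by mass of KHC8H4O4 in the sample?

Total n(LiOH) added = 0.3384 x 0.04904 = 0.01660 mol.
n(HClO4) used = 0.1596 x 0.02023 = 0.003229 mol, which equals the excess n(LiOH).
So n(LiOH) consumed by the sample = 0.01660 - 0.003229 = 0.01337 mol.
n(KHC8H4O4) = 0.01337 / 1 = 0.01337 mol.
mass KHC8H4O4 = 0.01337 x 204.22 = 2.730 g, so %KHC8H4O4 = 2.730/3.2305 x 100 = 84.5%.

84.5%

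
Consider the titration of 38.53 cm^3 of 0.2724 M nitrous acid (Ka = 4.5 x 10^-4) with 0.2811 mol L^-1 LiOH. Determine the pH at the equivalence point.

n(HNO2) = 0.2724 x 0.03853 = 0.01050 mol; V(LiOH) at equivalence = 0.01050/0.2811 = 0.03734 L.
At equivalence all the acid is converted to NO2-; total volume = 0.03853 + 0.03734 = 0.07587 L, so [NO2-] = 0.01050/0.07587 = 0.1383 M.
Kb = Kw/Ka = 1.0e-14 / 4.5 x 10^-4 = 2.22e-11.
[OH^-] = sqrt(Kb x [NO2-]) = sqrt(2.22e-11 x 0.1383) = 1.75e-6 M.
pOH = 5.76, so pH = 14.00 - 5.76 = 8.24.

8.24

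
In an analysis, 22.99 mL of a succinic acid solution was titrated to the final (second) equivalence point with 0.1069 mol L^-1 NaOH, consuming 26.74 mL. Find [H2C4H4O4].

0.0622 M

n(NaOH) = 0.1069 x 0.02674 = 0.002859 mol.
At the final (second) equivalence point, 2 mol OH^- react per mol H2C4H4O4, so n(H2C4H4O4) = 0.002859 / 2 = 0.001429 mol.
[H2C4H4O4] = 0.001429 / 0.02299 L = 0.0622 M.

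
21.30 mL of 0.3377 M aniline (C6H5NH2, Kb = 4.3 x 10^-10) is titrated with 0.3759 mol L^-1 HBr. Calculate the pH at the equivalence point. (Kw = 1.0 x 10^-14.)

n(C6H5NH2) = 0.3377 x 0.02130 = 0.007193 mol; V(HBr) at equivalence = 0.007193/0.3759 = 0.01914 L.
At equivalence the base is fully converted to C6H5NH3+; total volume = 0.04044 L, so [C6H5NH3+] = 0.007193/0.04044 = 0.1779 M.
Ka(C6H5NH3+) = Kw/Kb = 1.0e-14 / 4.3 x 10^-10 = 2.33e-5.
[H^+] = sqrt(Ka x [C6H5NH3+]) = sqrt(2.33e-5 x 0.1779) = 0.00203 M.
pH = -log(0.00203) = 2.69.

2.69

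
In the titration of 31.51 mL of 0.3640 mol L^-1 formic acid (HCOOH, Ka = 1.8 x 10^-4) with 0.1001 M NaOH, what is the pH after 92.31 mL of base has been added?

Initial n(HCOOH) = 0.3640 x 0.03151 = 0.01147 mol.
n(NaOH) added = 0.1001 x 0.09231 = 0.009240 mol, converting that many moles of HCOOH to HCOO-.
Remaining n(HCOOH) = 0.002229 mol; n(HCOO-) = 0.009240 mol.
By Henderson-Hasselbalch, pH = pKa + log([A^-]/[HA]) = 3.74 + log(0.009240/0.002229) = 3.74 + (+0.62) = 4.36.

4.36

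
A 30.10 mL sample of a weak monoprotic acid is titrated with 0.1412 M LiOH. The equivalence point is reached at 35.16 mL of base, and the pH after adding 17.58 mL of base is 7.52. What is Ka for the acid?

17.58 mL is half of the equivalence volume, so this is the half-equivalence point where [HA] = [A^-].
At half-equivalence pH = pKa, so pKa = 7.52.
Ka = 10^(-7.52) = 3.0 x 10^-8.

3.0 x 10^-8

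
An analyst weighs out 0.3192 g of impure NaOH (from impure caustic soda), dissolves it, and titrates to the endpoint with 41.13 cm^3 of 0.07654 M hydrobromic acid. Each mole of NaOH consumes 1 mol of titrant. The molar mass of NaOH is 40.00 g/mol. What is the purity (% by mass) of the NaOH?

39.4%

n(HBr) = 0.07654 x 0.04113 = 0.003148 mol.
n(NaOH) = 0.003148 / 1 = 0.003148 mol.
mass of NaOH = 0.003148 x 40.00 = 0.1259 g.
% purity = 0.1259 / 0.3192 x 100 = 39.4%.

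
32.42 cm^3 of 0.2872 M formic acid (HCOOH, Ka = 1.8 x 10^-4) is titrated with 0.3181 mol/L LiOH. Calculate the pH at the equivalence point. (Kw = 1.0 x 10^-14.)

8.46

n(HCOOH) = 0.2872 x 0.03242 = 0.009311 mol; V(LiOH) at equivalence = 0.009311/0.3181 = 0.02927 L.
At equivalence all the acid is converted to HCOO-; total volume = 0.03242 + 0.02927 = 0.06169 L, so [HCOO-] = 0.009311/0.06169 = 0.1509 M.
Kb = Kw/Ka = 1.0e-14 / 1.8 x 10^-4 = 5.56e-11.
[OH^-] = sqrt(Kb x [HCOO-]) = sqrt(5.56e-11 x 0.1509) = 2.90e-6 M.
pOH = 5.54, so pH = 14.00 - 5.54 = 8.46.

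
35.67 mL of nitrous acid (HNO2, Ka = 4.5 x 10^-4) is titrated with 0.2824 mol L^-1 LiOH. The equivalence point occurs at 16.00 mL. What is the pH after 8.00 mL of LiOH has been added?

3.35

8.00 mL is exactly half the equivalence volume (16.00/2), i.e. the half-equivalence point.
There, n(HA) = n(A^-), so pH = pKa = -log(4.5 x 10^-4) = 3.35.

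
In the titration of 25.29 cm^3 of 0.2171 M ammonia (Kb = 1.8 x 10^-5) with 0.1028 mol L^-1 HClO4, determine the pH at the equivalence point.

5.21

n(NH3) = 0.2171 x 0.02529 = 0.005490 mol; V(HClO4) at equivalence = 0.005490/0.1028 = 0.05341 L.
At equivalence the base is fully converted to NH4+; total volume = 0.07870 L, so [NH4+] = 0.005490/0.07870 = 0.06977 M.
Ka(NH4+) = Kw/Kb = 1.0e-14 / 1.8 x 10^-5 = 5.56e-10.
[H^+] = sqrt(Ka x [NH4+]) = sqrt(5.56e-10 x 0.06977) = 6.23e-6 M.
pH = -log(6.23e-6) = 5.21.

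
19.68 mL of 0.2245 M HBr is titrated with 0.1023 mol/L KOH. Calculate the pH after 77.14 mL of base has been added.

n(acid) = 0.2245 x 0.01968 = 0.004418 mol; n(KOH) added = 0.1023 x 0.07714 = 0.007891 mol.
Base is in excess by 0.007891 - 0.004418 = 0.003473 mol in a total volume of 0.09682 L.
[OH^-] = 0.003473/0.09682 = 0.03587 M, so pOH = 1.45 and pH = 14.00 - 1.45 = 12.55.

12.55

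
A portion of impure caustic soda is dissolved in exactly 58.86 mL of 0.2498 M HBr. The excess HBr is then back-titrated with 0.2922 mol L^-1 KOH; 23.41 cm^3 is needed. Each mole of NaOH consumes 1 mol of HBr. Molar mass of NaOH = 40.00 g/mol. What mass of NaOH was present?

0.315 g

Total n(HBr) added = 0.2498 x 0.05886 = 0.01470 mol.
n(KOH) used = 0.2922 x 0.02341 = 0.006840 mol, which equals the excess n(HBr).
So n(HBr) consumed by the sample = 0.01470 - 0.006840 = 0.007863 mol.
n(NaOH) = 0.007863 / 1 = 0.007863 mol.
mass = 0.007863 mol x 40.00 g/mol = 0.315 g.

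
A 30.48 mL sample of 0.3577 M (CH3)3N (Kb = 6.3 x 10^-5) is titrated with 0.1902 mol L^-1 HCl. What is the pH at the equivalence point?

5.35

n((CH3)3N) = 0.3577 x 0.03048 = 0.01090 mol; V(HCl) at equivalence = 0.01090/0.1902 = 0.05732 L.
At equivalence the base is fully converted to (CH3)3NH+; total volume = 0.08780 L, so [(CH3)3NH+] = 0.01090/0.08780 = 0.1242 M.
Ka((CH3)3NH+) = Kw/Kb = 1.0e-14 / 6.3 x 10^-5 = 1.59e-10.
[H^+] = sqrt(Ka x [(CH3)3NH+]) = sqrt(1.59e-10 x 0.1242) = 4.44e-6 M.
pH = -log(4.44e-6) = 5.35.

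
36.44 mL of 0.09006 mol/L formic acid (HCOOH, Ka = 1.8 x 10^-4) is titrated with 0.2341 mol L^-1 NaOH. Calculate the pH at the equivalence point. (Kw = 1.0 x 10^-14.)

n(HCOOH) = 0.09006 x 0.03644 = 0.003282 mol; V(NaOH) at equivalence = 0.003282/0.2341 = 0.01402 L.
At equivalence all the acid is converted to HCOO-; total volume = 0.03644 + 0.01402 = 0.05046 L, so [HCOO-] = 0.003282/0.05046 = 0.06504 M.
Kb = Kw/Ka = 1.0e-14 / 1.8 x 10^-4 = 5.56e-11.
[OH^-] = sqrt(Kb x [HCOO-]) = sqrt(5.56e-11 x 0.06504) = 1.90e-6 M.
pOH = 5.72, so pH = 14.00 - 5.72 = 8.28.

8.28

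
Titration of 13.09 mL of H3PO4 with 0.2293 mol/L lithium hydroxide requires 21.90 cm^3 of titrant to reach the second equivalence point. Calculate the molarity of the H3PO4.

n(LiOH) = 0.2293 x 0.02190 = 0.005022 mol.
At the second equivalence point, 2 mol OH^- react per mol H3PO4, so n(H3PO4) = 0.005022 / 2 = 0.002511 mol.
[H3PO4] = 0.002511 / 0.01309 L = 0.192 M.

0.192 M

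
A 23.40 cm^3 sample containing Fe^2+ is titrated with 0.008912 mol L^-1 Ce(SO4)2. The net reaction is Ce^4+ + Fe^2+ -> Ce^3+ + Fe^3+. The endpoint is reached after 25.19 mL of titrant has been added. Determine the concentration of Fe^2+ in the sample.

0.00959 M

n(Ce(SO4)2) = 0.008912 x 0.02519 = 0.0002245 mol.
From the balanced equation, 1 mol Ce(SO4)2 reacts with 1 mol Fe^2+, so n(Fe^2+) = 0.0002245 x 1/1 = 0.0002245 mol.
[Fe^2+] = 0.0002245 / 0.02340 L = 0.00959 M.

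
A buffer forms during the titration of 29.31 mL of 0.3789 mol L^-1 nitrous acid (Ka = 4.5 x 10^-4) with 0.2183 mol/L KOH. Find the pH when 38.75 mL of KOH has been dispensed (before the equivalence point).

3.85

Initial n(HNO2) = 0.3789 x 0.02931 = 0.01111 mol.
n(KOH) added = 0.2183 x 0.03875 = 0.008459 mol, converting that many moles of HNO2 to NO2-.
Remaining n(HNO2) = 0.002646 mol; n(NO2-) = 0.008459 mol.
By Henderson-Hasselbalch, pH = pKa + log([A^-]/[HA]) = 3.35 + log(0.008459/0.002646) = 3.35 + (+0.50) = 3.85.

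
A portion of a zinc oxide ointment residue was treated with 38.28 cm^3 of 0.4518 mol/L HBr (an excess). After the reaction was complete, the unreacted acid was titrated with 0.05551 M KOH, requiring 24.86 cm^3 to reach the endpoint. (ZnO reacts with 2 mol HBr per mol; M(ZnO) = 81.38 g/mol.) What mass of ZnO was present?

Total n(HBr) added = 0.4518 x 0.03828 = 0.01729 mol.
n(KOH) used = 0.05551 x 0.02486 = 0.001380 mol, which equals the excess n(HBr).
So n(HBr) consumed by the sample = 0.01729 - 0.001380 = 0.01591 mol.
n(ZnO) = 0.01591 / 2 = 0.007957 mol.
mass = 0.007957 mol x 81.38 g/mol = 0.648 g.

0.648 g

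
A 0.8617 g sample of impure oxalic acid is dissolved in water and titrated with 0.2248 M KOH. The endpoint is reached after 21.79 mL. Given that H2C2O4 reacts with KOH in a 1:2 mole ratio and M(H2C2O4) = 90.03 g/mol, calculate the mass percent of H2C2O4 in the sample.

25.6%

n(KOH) = 0.2248 x 0.02179 = 0.004898 mol.
n(H2C2O4) = 0.004898 / 2 = 0.002449 mol.
mass of H2C2O4 = 0.002449 x 90.03 = 0.2205 g.
% purity = 0.2205 / 0.8617 x 100 = 25.6%.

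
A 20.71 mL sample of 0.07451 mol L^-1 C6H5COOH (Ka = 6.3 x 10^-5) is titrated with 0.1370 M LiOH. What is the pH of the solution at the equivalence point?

n(C6H5COOH) = 0.07451 x 0.02071 = 0.001543 mol; V(LiOH) at equivalence = 0.001543/0.1370 = 0.01126 L.
At equivalence all the acid is converted to C6H5COO-; total volume = 0.02071 + 0.01126 = 0.03197 L, so [C6H5COO-] = 0.001543/0.03197 = 0.04826 M.
Kb = Kw/Ka = 1.0e-14 / 6.3 x 10^-5 = 1.59e-10.
[OH^-] = sqrt(Kb x [C6H5COO-]) = sqrt(1.59e-10 x 0.04826) = 2.77e-6 M.
pOH = 5.56, so pH = 14.00 - 5.56 = 8.44.

8.44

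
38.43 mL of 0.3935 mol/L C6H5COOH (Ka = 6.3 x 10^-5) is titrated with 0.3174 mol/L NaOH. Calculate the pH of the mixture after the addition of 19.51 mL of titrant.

Initial n(C6H5COOH) = 0.3935 x 0.03843 = 0.01512 mol.
n(NaOH) added = 0.3174 x 0.01951 = 0.006192 mol, converting that many moles of C6H5COOH to C6H5COO-.
Remaining n(C6H5COOH) = 0.008930 mol; n(C6H5COO-) = 0.006192 mol.
By Henderson-Hasselbalch, pH = pKa + log([A^-]/[HA]) = 4.20 + log(0.006192/0.008930) = 4.20 + (-0.16) = 4.04.

4.04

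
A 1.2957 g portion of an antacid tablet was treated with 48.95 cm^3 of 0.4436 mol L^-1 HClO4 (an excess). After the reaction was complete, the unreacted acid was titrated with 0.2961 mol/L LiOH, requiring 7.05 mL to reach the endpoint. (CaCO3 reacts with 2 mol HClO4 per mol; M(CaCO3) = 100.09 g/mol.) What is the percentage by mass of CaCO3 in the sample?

Total n(HClO4) added = 0.4436 x 0.04895 = 0.02171 mol.
n(LiOH) used = 0.2961 x 0.007050 = 0.002088 mol, which equals the excess n(HClO4).
So n(HClO4) consumed by the sample = 0.02171 - 0.002088 = 0.01963 mol.
n(CaCO3) = 0.01963 / 2 = 0.009813 mol.
mass CaCO3 = 0.009813 x 100.09 = 0.9822 g, so %CaCO3 = 0.9822/1.2957 x 100 = 75.8%.

75.8%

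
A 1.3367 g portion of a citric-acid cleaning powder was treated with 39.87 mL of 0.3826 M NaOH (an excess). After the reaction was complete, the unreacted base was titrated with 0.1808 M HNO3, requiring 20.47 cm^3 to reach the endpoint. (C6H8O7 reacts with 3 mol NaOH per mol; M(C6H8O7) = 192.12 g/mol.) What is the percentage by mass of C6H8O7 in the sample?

55.4%

Total n(NaOH) added = 0.3826 x 0.03987 = 0.01525 mol.
n(HNO3) used = 0.1808 x 0.02047 = 0.003701 mol, which equals the excess n(NaOH).
So n(NaOH) consumed by the sample = 0.01525 - 0.003701 = 0.01155 mol.
n(C6H8O7) = 0.01155 / 3 = 0.003851 mol.
mass C6H8O7 = 0.003851 x 192.12 = 0.7399 g, so %C6H8O7 = 0.7399/1.3367 x 100 = 55.4%.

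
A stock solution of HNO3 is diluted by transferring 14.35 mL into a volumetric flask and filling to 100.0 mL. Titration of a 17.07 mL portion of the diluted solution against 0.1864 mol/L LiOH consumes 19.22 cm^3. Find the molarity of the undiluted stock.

n(LiOH) = 0.1864 x 0.01922 = 0.003583 mol.
n(HNO3) in the aliquot = 0.003583 mol.
[diluted HNO3] = 0.003583 / 0.01707 = 0.2099 M.
Dilution factor = 100.0/14.35 = 6.969, so [stock] = 0.2099 x 6.969 = 1.46 M.

1.46 M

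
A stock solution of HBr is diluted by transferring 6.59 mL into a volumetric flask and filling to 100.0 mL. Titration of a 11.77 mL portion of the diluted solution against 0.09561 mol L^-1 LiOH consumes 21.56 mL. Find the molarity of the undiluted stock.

2.66 M

n(LiOH) = 0.09561 x 0.02156 = 0.002061 mol.
n(HBr) in the aliquot = 0.002061 mol.
[diluted HBr] = 0.002061 / 0.01177 = 0.1751 M.
Dilution factor = 100.0/6.590 = 15.17, so [stock] = 0.1751 x 15.17 = 2.66 M.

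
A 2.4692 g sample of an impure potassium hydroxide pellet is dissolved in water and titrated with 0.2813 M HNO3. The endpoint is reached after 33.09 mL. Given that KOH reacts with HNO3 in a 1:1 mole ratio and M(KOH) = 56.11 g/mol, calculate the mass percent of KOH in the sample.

21.2%

n(HNO3) = 0.2813 x 0.03309 = 0.009308 mol.
n(KOH) = 0.009308 / 1 = 0.009308 mol.
mass of KOH = 0.009308 x 56.11 = 0.5223 g.
% purity = 0.5223 / 2.4692 x 100 = 21.2%.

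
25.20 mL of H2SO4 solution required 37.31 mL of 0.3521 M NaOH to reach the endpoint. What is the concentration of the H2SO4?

0.261 M

n(NaOH) delivered = 0.3521 x 0.03731 = 0.01314 mol.
The reaction is 1 H2SO4 + 2 NaOH, so n(H2SO4) = 0.01314 x 1/2 = 0.006568 mol.
[H2SO4] = 0.006568 mol / 0.02520 L = 0.261 M.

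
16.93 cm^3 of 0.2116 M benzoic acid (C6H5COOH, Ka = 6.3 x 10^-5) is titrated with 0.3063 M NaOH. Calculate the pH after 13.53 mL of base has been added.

12.27

n(acid) = 0.2116 x 0.01693 = 0.003582 mol; n(NaOH) added = 0.3063 x 0.01353 = 0.004144 mol.
Base is in excess by 0.004144 - 0.003582 = 0.0005619 mol in a total volume of 0.03046 L.
[OH^-] = 0.0005619/0.03046 = 0.01845 M, so pOH = 1.73 and pH = 14.00 - 1.73 = 12.27.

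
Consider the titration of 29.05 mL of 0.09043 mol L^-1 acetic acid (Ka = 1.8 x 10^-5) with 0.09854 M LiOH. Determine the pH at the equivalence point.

8.71

n(CH3COOH) = 0.09043 x 0.02905 = 0.002627 mol; V(LiOH) at equivalence = 0.002627/0.09854 = 0.02666 L.
At equivalence all the acid is converted to CH3COO-; total volume = 0.02905 + 0.02666 = 0.05571 L, so [CH3COO-] = 0.002627/0.05571 = 0.04716 M.
Kb = Kw/Ka = 1.0e-14 / 1.8 x 10^-5 = 5.56e-10.
[OH^-] = sqrt(Kb x [CH3COO-]) = sqrt(5.56e-10 x 0.04716) = 5.12e-6 M.
pOH = 5.29, so pH = 14.00 - 5.29 = 8.71.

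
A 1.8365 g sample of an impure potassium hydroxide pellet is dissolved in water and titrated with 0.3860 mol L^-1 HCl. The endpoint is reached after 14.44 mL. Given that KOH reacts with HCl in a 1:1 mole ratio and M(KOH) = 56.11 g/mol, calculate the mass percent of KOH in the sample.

n(HCl) = 0.3860 x 0.01444 = 0.005574 mol.
n(KOH) = 0.005574 / 1 = 0.005574 mol.
mass of KOH = 0.005574 x 56.11 = 0.3127 g.
% purity = 0.3127 / 1.8365 x 100 = 17.0%.

17.0%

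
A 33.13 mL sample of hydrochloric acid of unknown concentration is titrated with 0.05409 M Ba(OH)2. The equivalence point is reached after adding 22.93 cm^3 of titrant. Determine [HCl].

0.0749 M

n(Ba(OH)2) delivered = 0.05409 x 0.02293 = 0.001240 mol.
The reaction is 2 HCl + 1 Ba(OH)2, so n(HCl) = 0.001240 x 2/1 = 0.002481 mol.
[HCl] = 0.002481 mol / 0.03313 L = 0.0749 M.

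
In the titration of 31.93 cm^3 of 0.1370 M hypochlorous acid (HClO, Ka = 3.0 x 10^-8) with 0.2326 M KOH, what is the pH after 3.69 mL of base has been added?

Initial n(HClO) = 0.1370 x 0.03193 = 0.004374 mol.
n(KOH) added = 0.2326 x 0.003690 = 0.0008583 mol, converting that many moles of HClO to ClO-.
Remaining n(HClO) = 0.003516 mol; n(ClO-) = 0.0008583 mol.
By Henderson-Hasselbalch, pH = pKa + log([A^-]/[HA]) = 7.52 + log(0.0008583/0.003516) = 7.52 + (-0.61) = 6.91.

6.91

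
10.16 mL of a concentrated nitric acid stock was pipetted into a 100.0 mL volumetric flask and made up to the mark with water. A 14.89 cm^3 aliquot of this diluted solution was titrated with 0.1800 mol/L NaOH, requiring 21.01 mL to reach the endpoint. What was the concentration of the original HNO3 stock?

2.50 M

n(NaOH) = 0.1800 x 0.02101 = 0.003782 mol.
n(HNO3) in the aliquot = 0.003782 mol.
[diluted HNO3] = 0.003782 / 0.01489 = 0.2540 M.
Dilution factor = 100.0/10.16 = 9.843, so [stock] = 0.2540 x 9.843 = 2.50 M.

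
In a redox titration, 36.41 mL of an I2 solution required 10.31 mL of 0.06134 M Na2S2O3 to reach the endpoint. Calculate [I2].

0.00868 M

n(Na2S2O3) = 0.06134 x 0.01031 = 0.0006324 mol.
From the balanced equation, 2 mol Na2S2O3 reacts with 1 mol I2, so n(I2) = 0.0006324 x 1/2 = 0.0003162 mol.
[I2] = 0.0003162 / 0.03641 L = 0.00868 M.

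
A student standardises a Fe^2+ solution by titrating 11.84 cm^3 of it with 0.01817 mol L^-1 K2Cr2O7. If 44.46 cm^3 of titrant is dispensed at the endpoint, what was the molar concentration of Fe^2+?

n(K2Cr2O7) = 0.01817 x 0.04446 = 0.0008078 mol.
From the balanced equation, 1 mol K2Cr2O7 reacts with 6 mol Fe^2+, so n(Fe^2+) = 0.0008078 x 6/1 = 0.004847 mol.
[Fe^2+] = 0.004847 / 0.01184 L = 0.409 M.

0.409 M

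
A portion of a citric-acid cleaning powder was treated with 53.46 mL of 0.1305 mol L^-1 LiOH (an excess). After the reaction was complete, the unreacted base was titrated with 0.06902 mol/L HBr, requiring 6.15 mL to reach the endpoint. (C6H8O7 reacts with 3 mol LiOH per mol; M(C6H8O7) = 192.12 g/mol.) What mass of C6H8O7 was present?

0.420 g

Total n(LiOH) added = 0.1305 x 0.05346 = 0.006977 mol.
n(HBr) used = 0.06902 x 0.006150 = 0.0004245 mol, which equals the excess n(LiOH).
So n(LiOH) consumed by the sample = 0.006977 - 0.0004245 = 0.006552 mol.
n(C6H8O7) = 0.006552 / 3 = 0.002184 mol.
mass = 0.002184 mol x 192.12 g/mol = 0.420 g.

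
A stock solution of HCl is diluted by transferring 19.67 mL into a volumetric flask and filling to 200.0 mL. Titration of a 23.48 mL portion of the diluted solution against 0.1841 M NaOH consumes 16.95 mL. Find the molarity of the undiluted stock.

n(NaOH) = 0.1841 x 0.01695 = 0.003120 mol.
n(HCl) in the aliquot = 0.003120 mol.
[diluted HCl] = 0.003120 / 0.02348 = 0.1329 M.
Dilution factor = 200.0/19.67 = 10.17, so [stock] = 0.1329 x 10.17 = 1.35 M.

1.35 M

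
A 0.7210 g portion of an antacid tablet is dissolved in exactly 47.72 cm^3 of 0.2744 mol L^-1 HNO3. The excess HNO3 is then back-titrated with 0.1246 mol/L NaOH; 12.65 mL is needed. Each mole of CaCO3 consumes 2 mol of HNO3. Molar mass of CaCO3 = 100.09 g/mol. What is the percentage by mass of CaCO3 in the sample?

Total n(HNO3) added = 0.2744 x 0.04772 = 0.01309 mol.
n(NaOH) used = 0.1246 x 0.01265 = 0.001576 mol, which equals the excess n(HNO3).
So n(HNO3) consumed by the sample = 0.01309 - 0.001576 = 0.01152 mol.
n(CaCO3) = 0.01152 / 2 = 0.005759 mol.
mass CaCO3 = 0.005759 x 100.09 = 0.5764 g, so %CaCO3 = 0.5764/0.7210 x 100 = 79.9%.

79.9%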